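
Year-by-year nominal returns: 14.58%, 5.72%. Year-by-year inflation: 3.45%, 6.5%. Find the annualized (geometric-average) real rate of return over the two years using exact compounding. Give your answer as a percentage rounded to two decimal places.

Nominal growth factor = 1.1458 × 1.0572 = 1.21133976
Price-level growth factor = 1.0345 × 1.0650 = 1.10174250
Real growth factor = 1.21133976 / 1.10174250 = 1.09947629
Annualized real rate = 1.09947629^(1/2) − 1 = 4.8559% → 4.86%.

4.86%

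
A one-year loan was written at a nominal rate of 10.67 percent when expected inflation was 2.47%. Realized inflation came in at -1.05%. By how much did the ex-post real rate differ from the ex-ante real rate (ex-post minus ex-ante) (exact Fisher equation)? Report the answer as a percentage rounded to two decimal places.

3.84%

Ex-ante: (1 + 0.1067)/(1 + 0.0247) − 1 = 8.0023%
Ex-post: (1 + 0.1067)/(1 − 0.0105) − 1 = 11.8444%
Difference (ex-post − ex-ante) = 3.8420% → 3.84%.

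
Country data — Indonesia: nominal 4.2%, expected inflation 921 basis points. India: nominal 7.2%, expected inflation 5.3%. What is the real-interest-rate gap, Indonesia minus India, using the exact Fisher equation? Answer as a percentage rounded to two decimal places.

Indonesia: (1 + 0.0420)/(1 + 0.0921) − 1 = -4.5875%
India: (1 + 0.0720)/(1 + 0.0530) − 1 = 1.8044%
Differential = -4.5875% − 1.8044% = -6.3919% → -6.39%.

-6.39%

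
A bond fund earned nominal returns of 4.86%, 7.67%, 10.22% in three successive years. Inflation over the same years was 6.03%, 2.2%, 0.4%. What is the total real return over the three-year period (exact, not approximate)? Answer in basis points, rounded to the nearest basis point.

1438 basis points

Compound the nominal returns: 1.0486 × 1.0767 × 1.1022 = 1.244414.
Compound inflation: 1.0603 × 1.0220 × 1.0040 = 1.087961.
Deflate: 1.244414 / 1.087961 = 1.143804.
Total real return = 1.143804 − 1 → 1438 basis points.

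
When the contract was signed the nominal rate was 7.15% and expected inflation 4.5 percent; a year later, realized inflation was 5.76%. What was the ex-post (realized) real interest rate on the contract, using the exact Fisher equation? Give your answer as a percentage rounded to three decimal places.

Ex-post: (1 + 0.0715)/(1 + 0.0576) − 1 = 1.3143%
So the realized real rate is 1.314%.

1.314%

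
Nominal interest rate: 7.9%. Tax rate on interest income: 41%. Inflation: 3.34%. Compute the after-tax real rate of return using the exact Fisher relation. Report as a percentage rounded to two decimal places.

After-tax nominal return = 7.9% × (1 − 0.41) = 4.6610%.
1 + r = 1.04661 / 1.03340 = 1.012783
After-tax real rate = 1.012783 − 1 → 1.28%.

1.28%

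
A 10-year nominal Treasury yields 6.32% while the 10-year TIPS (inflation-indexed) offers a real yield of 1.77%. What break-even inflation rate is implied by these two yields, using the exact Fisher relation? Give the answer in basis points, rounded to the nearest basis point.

447 basis points

(1 + π) = (1 + i)/(1 + r) = 1.06320 / 1.01770 = 1.044709
Break-even inflation = 1.044709 − 1 → 447 basis points.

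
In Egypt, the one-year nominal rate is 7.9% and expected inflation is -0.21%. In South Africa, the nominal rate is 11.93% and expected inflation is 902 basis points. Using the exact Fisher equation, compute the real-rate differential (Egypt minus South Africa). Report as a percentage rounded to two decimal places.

5.46%

Egypt: (1 + 0.0790)/(1 − 0.0021) − 1 = 8.1271%
South Africa: (1 + 0.1193)/(1 + 0.0902) − 1 = 2.6692%
Differential = 8.1271% − 2.6692% = 5.4578% → 5.46%.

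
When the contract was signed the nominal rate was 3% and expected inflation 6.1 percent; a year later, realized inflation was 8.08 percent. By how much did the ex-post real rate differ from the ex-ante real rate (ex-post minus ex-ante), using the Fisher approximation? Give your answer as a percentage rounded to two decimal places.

Ex-ante: 3% − 6.1% = -3.100%
Ex-post: 3% − 8.08% = -5.080%
Difference (ex-post − ex-ante) = -1.9800% → -1.98%.

-1.98%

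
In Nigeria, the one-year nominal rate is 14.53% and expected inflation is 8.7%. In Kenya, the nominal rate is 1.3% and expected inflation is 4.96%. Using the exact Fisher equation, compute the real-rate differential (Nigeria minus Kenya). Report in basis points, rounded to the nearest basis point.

885 basis points

Nigeria: (1 + 0.1453)/(1 + 0.0870) − 1 = 5.3634%
Kenya: (1 + 0.0130)/(1 + 0.0496) − 1 = -3.4870%
Differential = 5.3634% − (-3.4870%) = 8.8504% → 885 basis points.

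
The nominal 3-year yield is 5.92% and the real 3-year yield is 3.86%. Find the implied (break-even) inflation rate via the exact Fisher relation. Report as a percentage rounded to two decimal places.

1.98%

(1 + π) = (1 + i)/(1 + r) = 1.05920 / 1.03860 = 1.019834
Break-even inflation = 1.019834 − 1 → 1.98%.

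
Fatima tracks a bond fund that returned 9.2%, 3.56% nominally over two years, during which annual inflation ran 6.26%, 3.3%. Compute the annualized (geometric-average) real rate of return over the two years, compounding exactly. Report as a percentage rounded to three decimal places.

1.501%

Compound the nominal returns: 1.0920 × 1.0356 = 1.130875200.
Compound inflation: 1.0626 × 1.0330 = 1.097665800.
Deflate: 1.130875200 / 1.097665800 = 1.030254564.
Annualized real rate = 1.030254564^(1/2) − 1 = 1.50146% → 1.501%.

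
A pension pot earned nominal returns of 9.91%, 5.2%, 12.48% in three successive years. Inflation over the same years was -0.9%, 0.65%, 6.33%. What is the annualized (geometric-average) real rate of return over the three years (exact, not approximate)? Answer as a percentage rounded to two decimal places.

Nominal growth factor = 1.0991 × 1.0520 × 1.1248 = 1.30055360
Price-level growth factor = 0.9910 × 1.0065 × 1.0633 = 1.06057955
Real growth factor = 1.30055360 / 1.06057955 = 1.22626691
Annualized real rate = 1.22626691^(1/3) − 1 = 7.0356% → 7.04%.

7.04%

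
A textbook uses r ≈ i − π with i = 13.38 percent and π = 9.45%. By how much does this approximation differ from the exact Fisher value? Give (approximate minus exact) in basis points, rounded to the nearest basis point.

34 basis points

Approximate: r ≈ 13.380% − 9.450% = 3.9300%
Exact: (1 + 0.1338)/(1 + 0.0945) − 1 = 3.5907%
Error = 3.9300% − 3.5907% = 0.3393% → 34 basis points.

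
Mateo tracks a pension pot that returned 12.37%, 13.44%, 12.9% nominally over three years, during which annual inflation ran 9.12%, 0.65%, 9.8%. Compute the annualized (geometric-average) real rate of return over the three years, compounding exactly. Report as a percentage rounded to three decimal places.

6.071%

Compound the nominal returns: 1.1237 × 1.1344 × 1.1290 = 1.43916484.
Compound inflation: 1.0912 × 1.0065 × 1.0980 = 1.20592549.
Deflate: 1.43916484 / 1.20592549 = 1.19341108.
Annualized real rate = 1.19341108^(1/3) − 1 = 6.0710% → 6.071%.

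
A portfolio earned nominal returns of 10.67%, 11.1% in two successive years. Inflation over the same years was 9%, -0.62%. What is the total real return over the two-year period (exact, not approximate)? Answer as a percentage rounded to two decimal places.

13.51%

Nominal growth factor = 1.1067 × 1.1110 = 1.229544
Price-level growth factor = 1.0900 × 0.9938 = 1.083242
Real growth factor = 1.229544 / 1.083242 = 1.135059
Total real return = 1.135059 − 1 → 13.51%.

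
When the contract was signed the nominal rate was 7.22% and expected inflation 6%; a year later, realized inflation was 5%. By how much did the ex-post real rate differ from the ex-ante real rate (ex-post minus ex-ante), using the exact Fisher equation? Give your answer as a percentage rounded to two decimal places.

0.96%

Ex-ante: (1 + 0.0722)/(1 + 0.0600) − 1 = 1.1509%
Ex-post: (1 + 0.0722)/(1 + 0.0500) − 1 = 2.1143%
Difference (ex-post − ex-ante) = 0.9633% → 0.96%.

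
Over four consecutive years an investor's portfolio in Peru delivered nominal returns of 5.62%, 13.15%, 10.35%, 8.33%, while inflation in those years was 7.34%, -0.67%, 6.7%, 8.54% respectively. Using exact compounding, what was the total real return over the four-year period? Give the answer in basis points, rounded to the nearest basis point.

1570 basis points

Compound the nominal returns: 1.0562 × 1.1315 × 1.1035 × 1.0833 = 1.428637.
Compound inflation: 1.0734 × 0.9933 × 1.0670 × 1.0854 = 1.234799.
Deflate: 1.428637 / 1.234799 = 1.156979.
Total real return = 1.156979 − 1 → 1570 basis points.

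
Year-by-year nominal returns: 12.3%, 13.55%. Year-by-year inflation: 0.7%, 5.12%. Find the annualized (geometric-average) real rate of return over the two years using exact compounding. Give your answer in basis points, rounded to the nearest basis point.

Nominal growth factor = 1.1230 × 1.1355 = 1.27516650
Price-level growth factor = 1.0070 × 1.0512 = 1.05855840
Real growth factor = 1.27516650 / 1.05855840 = 1.20462555
Annualized real rate = 1.20462555^(1/2) − 1 = 9.7554% → 976 basis points.

976 basis points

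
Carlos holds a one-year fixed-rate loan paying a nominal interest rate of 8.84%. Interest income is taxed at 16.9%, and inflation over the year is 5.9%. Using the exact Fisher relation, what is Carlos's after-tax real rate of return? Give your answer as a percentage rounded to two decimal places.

1.37%

After-tax nominal return = 8.84% × (1 − 0.169) = 7.34604%.
1 + r = 1.0734604 / 1.05900 = 1.013655
After-tax real rate = 1.013655 − 1 → 1.37%.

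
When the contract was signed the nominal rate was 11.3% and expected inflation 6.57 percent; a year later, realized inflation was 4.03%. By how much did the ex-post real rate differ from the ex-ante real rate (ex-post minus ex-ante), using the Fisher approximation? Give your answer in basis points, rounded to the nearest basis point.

254 basis points

Ex-ante: 11.3% − 6.57% = 4.730%
Ex-post: 11.3% − 4.03% = 7.270%
Difference (ex-post − ex-ante) = 2.5400% → 254 basis points.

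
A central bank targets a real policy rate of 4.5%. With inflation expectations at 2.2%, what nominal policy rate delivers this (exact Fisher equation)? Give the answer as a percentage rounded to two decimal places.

(1 + i) = (1 + r)(1 + π) = 1.04500 × 1.02200 = 1.06799
i = 1.06799 − 1, so the required nominal rate is 6.80%.

6.80%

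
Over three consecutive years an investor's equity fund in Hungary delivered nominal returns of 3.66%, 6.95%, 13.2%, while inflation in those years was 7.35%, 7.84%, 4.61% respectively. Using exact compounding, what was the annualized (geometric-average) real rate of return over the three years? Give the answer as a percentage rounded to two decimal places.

1.20%

Nominal growth factor = 1.0366 × 1.0695 × 1.1320 = 1.25498467
Price-level growth factor = 1.0735 × 1.0784 × 1.0461 = 1.21103064
Real growth factor = 1.25498467 / 1.21103064 = 1.03629473
Annualized real rate = 1.03629473^(1/3) − 1 = 1.1955% → 1.20%.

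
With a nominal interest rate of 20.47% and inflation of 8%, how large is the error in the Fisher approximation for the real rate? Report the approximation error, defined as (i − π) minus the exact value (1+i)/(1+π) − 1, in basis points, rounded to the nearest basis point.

92 basis points

Approximate: r ≈ 20.470% − 8.000% = 12.4700%
Exact: (1 + 0.2047)/(1 + 0.0800) − 1 = 11.5463%
Error = 12.4700% − 11.5463% = 0.9237% → 92 basis points.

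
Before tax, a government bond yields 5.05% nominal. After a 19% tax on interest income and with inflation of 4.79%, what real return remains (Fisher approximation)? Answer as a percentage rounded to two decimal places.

-0.70%

After-tax nominal return = 5.05% × (1 − 0.19) = 4.0905%.
r ≈ 4.0905% − 4.79% → -0.70%.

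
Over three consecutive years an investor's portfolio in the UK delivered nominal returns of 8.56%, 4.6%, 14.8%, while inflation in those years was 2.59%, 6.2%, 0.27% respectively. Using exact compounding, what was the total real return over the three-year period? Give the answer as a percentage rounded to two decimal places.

19.33%

Compound the nominal returns: 1.0856 × 1.0460 × 1.1480 = 1.303597.
Compound inflation: 1.0259 × 1.0620 × 1.0027 = 1.092447.
Deflate: 1.303597 / 1.092447 = 1.193281.
Total real return = 1.193281 − 1 → 19.33%.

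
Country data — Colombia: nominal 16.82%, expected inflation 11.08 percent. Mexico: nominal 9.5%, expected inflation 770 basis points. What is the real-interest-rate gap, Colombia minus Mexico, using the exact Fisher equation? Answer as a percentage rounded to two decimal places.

3.50%

Colombia: (1 + 0.1682)/(1 + 0.1108) − 1 = 5.1674%
Mexico: (1 + 0.0950)/(1 + 0.0770) − 1 = 1.6713%
Differential = 5.1674% − 1.6713% = 3.4961% → 3.50%.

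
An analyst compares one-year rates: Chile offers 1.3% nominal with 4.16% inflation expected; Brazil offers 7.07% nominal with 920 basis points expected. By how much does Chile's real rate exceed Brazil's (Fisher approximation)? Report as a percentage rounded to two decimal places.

Chile: 1.3% − 4.16% = -2.860%
Brazil: 7.07% − 9.2% = -2.130%
Differential = -0.730% → -0.73%.

-0.73%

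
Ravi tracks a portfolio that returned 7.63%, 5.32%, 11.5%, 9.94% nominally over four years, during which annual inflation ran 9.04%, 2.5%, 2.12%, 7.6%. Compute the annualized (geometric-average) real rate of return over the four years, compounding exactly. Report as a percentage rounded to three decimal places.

3.136%

Nominal growth factor = 1.0763 × 1.0532 × 1.1150 × 1.0994 = 1.38955196
Price-level growth factor = 1.0904 × 1.0250 × 1.0212 × 1.0760 = 1.22809733
Real growth factor = 1.38955196 / 1.22809733 = 1.13146729
Annualized real rate = 1.13146729^(1/4) − 1 = 3.1361% → 3.136%.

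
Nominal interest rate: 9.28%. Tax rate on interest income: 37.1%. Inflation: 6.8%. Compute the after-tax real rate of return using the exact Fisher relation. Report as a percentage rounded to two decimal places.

After-tax nominal return = 9.28% × (1 − 0.371) = 5.83712%.
1 + r = 1.0583712 / 1.06800 = 0.990984
After-tax real rate = 0.990984 − 1 → -0.90%.

-0.90%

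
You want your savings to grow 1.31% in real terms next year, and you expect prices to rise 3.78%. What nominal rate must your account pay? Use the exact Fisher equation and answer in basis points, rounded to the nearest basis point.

514 basis points

(1 + i) = (1 + r)(1 + π) = 1.01310 × 1.03780 = 1.05139518
i = 1.05139518 − 1, so the required nominal rate is 514 basis points.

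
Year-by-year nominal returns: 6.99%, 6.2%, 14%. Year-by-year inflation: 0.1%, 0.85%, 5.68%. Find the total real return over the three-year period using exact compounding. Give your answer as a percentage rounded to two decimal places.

21.41%

Nominal growth factor = 1.0699 × 1.0620 × 1.1400 = 1.295307
Price-level growth factor = 1.0010 × 1.0085 × 1.0568 = 1.066849
Real growth factor = 1.295307 / 1.066849 = 1.214143
Total real return = 1.214143 − 1 → 21.41%.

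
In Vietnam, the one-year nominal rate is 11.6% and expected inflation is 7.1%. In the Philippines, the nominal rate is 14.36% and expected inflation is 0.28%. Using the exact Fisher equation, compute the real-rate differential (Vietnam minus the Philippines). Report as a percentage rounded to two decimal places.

Vietnam: (1 + 0.1160)/(1 + 0.0710) − 1 = 4.2017%
The Philippines: (1 + 0.1436)/(1 + 0.0028) − 1 = 14.0407%
Differential = 4.2017% − 14.0407% = -9.8390% → -9.84%.

-9.84%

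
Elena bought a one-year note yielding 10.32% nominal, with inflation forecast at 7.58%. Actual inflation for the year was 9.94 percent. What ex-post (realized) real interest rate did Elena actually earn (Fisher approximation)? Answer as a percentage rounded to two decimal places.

Ex-post: 10.32% − 9.94% = 0.380%
So the realized real rate is 0.38%.

0.38%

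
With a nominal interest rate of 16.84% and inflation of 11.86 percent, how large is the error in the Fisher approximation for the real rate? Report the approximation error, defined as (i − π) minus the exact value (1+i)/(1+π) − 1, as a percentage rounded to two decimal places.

0.53%

Approximate: r ≈ 16.840% − 11.860% = 4.9800%
Exact: (1 + 0.1684)/(1 + 0.1186) − 1 = 4.4520%
Error = 4.9800% − 4.4520% = 0.5280% → 0.53%.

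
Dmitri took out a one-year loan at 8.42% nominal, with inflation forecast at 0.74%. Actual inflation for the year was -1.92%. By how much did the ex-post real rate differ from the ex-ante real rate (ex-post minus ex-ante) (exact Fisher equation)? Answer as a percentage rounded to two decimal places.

Ex-ante: (1 + 0.0842)/(1 + 0.0074) − 1 = 7.6236%
Ex-post: (1 + 0.0842)/(1 − 0.0192) − 1 = 10.5424%
Difference (ex-post − ex-ante) = 2.9188% → 2.92%.

2.92%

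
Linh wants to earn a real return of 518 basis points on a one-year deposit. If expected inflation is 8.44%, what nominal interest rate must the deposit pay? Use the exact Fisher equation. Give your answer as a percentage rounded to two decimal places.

14.06%

(1 + i) = (1 + r)(1 + π) = 1.05180 × 1.08440 = 1.14057192
i = 1.14057192 − 1, so the required nominal rate is 14.06%.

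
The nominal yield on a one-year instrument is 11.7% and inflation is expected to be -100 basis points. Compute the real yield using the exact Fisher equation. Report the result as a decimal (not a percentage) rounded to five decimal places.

0.12828

1 + r = 1.11700 / 0.99000 = 1.128283
r = 1.128283 − 1 = 12.8283%, i.e. 0.12828.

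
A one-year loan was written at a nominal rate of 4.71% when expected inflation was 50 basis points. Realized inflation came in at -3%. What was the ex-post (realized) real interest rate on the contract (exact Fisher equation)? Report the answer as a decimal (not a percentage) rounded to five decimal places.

0.07948

Ex-post: (1 + 0.0471)/(1 − 0.0300) − 1 = 7.94845%
So the realized real rate is 0.07948.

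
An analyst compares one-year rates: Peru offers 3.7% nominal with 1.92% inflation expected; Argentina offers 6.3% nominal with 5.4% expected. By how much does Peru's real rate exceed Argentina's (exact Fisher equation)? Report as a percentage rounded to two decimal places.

Peru: (1 + 0.0370)/(1 + 0.0192) − 1 = 1.7465%
Argentina: (1 + 0.0630)/(1 + 0.0540) − 1 = 0.8539%
Differential = 1.7465% − 0.8539% = 0.8926% → 0.89%.

0.89%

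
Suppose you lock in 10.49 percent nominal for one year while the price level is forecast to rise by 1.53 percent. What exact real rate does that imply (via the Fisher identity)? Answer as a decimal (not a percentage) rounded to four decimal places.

0.0882

1 + r = 1.10490 / 1.01530 = 1.0882498
r = 1.0882498 − 1 = 8.82498%, i.e. 0.0882.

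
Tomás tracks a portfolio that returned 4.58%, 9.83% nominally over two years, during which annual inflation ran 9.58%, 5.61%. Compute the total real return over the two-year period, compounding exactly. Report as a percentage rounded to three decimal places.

-0.749%

Compound the nominal returns: 1.0458 × 1.0983 = 1.148602.
Compound inflation: 1.0958 × 1.0561 = 1.157274.
Deflate: 1.148602 / 1.157274 = 0.992506.
Total real return = 0.992506 − 1 → -0.749%.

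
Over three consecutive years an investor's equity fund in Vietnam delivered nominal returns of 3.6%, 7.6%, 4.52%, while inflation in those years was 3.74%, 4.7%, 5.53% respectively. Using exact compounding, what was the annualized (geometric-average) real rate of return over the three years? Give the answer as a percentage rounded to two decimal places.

0.55%

Nominal growth factor = 1.0360 × 1.0760 × 1.0452 = 1.16512207
Price-level growth factor = 1.0374 × 1.0470 × 1.0553 = 1.14622233
Real growth factor = 1.16512207 / 1.14622233 = 1.01648872
Annualized real rate = 1.01648872^(1/3) − 1 = 0.5466% → 0.55%.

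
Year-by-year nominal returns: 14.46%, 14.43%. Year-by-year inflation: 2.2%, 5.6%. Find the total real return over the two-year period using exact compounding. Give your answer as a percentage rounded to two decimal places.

Compound the nominal returns: 1.1446 × 1.1443 = 1.309766.
Compound inflation: 1.0220 × 1.0560 = 1.079232.
Deflate: 1.309766 / 1.079232 = 1.213609.
Total real return = 1.213609 − 1 → 21.36%.

21.36%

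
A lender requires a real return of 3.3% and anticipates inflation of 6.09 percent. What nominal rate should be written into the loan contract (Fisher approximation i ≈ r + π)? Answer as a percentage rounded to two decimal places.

i ≈ r + π = 3.3% + 6.09% = 9.39%.

9.39%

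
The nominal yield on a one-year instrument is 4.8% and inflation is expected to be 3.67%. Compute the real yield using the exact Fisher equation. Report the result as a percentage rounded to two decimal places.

1.09%

1 + r = 1.04800 / 1.03670 = 1.010900
r = 1.010900 − 1 = 1.0900%, i.e. 1.09%.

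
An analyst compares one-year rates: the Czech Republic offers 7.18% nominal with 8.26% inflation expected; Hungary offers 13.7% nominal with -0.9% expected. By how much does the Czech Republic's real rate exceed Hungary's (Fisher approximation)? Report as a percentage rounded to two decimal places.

-15.68%

The Czech Republic: 7.18% − 8.26% = -1.080%
Hungary: 13.7% − (-0.9%) = 14.600%
Differential = -15.680% → -15.68%.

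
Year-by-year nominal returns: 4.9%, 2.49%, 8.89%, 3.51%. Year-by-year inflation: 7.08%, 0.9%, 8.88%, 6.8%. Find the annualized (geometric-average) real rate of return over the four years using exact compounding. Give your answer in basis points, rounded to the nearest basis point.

Compound the nominal returns: 1.0490 × 1.0249 × 1.0889 × 1.0351 = 1.21178979.
Compound inflation: 1.0708 × 1.0090 × 1.0888 × 1.0680 = 1.25637386.
Deflate: 1.21178979 / 1.25637386 = 0.96451369.
Annualized real rate = 0.96451369^(1/4) − 1 = -0.8992% → -90 basis points.

-90 basis points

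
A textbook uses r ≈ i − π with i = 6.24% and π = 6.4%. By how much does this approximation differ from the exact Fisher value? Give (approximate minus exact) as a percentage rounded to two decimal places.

-0.01%

Approximate: r ≈ 6.240% − 6.400% = -0.1600%
Exact: (1 + 0.0624)/(1 + 0.0640) − 1 = -0.1504%
Error = -0.1600% − (-0.1504%) = -0.0096% → -0.01%.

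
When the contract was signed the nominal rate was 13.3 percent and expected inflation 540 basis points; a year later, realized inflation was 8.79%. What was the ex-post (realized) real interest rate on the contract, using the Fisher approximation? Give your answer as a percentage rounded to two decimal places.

Ex-post: 13.3% − 8.79% = 4.510%
So the realized real rate is 4.51%.

4.51%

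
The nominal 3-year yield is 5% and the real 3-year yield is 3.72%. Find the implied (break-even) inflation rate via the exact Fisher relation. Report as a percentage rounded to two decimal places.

1.23%

(1 + π) = (1 + i)/(1 + r) = 1.05000 / 1.03720 = 1.012341
Break-even inflation = 1.012341 − 1 → 1.23%.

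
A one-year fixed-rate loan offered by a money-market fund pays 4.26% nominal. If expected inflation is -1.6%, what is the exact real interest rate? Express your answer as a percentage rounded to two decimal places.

5.96%

By the Fisher equation, 1 + r = (1 + i)/(1 + π).
1 + r = 1.04260 / 0.98400 = 1.059553
r = 1.059553 − 1 = 5.9553%, i.e. 5.96%.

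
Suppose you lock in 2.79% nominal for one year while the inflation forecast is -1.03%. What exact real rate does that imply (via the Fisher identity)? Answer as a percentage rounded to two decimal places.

1 + r = 1.02790 / 0.98970 = 1.038598
r = 1.038598 − 1 = 3.8598%, i.e. 3.86%.

3.86%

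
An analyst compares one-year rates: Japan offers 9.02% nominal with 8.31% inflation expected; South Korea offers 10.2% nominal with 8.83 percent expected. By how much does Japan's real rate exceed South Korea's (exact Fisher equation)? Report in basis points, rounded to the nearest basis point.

Japan: (1 + 0.0902)/(1 + 0.0831) − 1 = 0.6555%
South Korea: (1 + 0.1020)/(1 + 0.0883) − 1 = 1.2588%
Differential = 0.6555% − 1.2588% = -0.6033% → -60 basis points.

-60 basis points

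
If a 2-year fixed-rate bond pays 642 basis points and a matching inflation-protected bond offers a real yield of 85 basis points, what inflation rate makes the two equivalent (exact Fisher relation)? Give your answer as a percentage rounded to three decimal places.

5.523%

(1 + π) = (1 + i)/(1 + r) = 1.06420 / 1.00850 = 1.055231
Break-even inflation = 1.055231 − 1 → 5.523%.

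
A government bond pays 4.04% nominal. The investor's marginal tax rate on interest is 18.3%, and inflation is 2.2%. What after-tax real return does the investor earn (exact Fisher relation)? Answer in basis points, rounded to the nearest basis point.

After-tax nominal return = 4.04% × (1 − 0.183) = 3.30068%.
1 + r = 1.0330068 / 1.02200 = 1.010770
After-tax real rate = 1.010770 − 1 → 108 basis points.

108 basis points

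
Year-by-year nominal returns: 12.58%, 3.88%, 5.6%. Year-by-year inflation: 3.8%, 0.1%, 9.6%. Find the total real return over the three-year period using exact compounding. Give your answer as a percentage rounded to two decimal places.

8.45%

Compound the nominal returns: 1.1258 × 1.0388 × 1.0560 = 1.234972.
Compound inflation: 1.0380 × 1.0010 × 1.0960 = 1.138786.
Deflate: 1.234972 / 1.138786 = 1.084464.
Total real return = 1.084464 − 1 → 8.45%.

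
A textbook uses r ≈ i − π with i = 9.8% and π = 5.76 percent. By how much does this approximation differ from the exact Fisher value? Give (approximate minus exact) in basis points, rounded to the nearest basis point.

Approximate: r ≈ 9.800% − 5.760% = 4.0400%
Exact: (1 + 0.0980)/(1 + 0.0576) − 1 = 3.8200%
Error = 4.0400% − 3.8200% = 0.2200% → 22 basis points.

22 basis points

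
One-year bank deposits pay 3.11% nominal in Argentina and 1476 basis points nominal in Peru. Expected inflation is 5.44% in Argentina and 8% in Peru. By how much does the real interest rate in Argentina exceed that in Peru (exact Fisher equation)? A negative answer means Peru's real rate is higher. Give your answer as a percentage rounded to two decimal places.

-8.47%

Argentina: (1 + 0.0311)/(1 + 0.0544) − 1 = -2.2098%
Peru: (1 + 0.1476)/(1 + 0.0800) − 1 = 6.2593%
Differential = -2.2098% − 6.2593% = -8.4690% → -8.47%.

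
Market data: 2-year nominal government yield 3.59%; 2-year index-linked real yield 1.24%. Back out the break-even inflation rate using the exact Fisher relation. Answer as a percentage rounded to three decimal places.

(1 + π) = (1 + i)/(1 + r) = 1.03590 / 1.01240 = 1.023212
Break-even inflation = 1.023212 − 1 → 2.321%.

2.321%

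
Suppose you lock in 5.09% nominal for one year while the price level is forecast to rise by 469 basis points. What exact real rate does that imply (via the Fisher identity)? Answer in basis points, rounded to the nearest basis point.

1 + r = 1.05090 / 1.04690 = 1.003821
r = 1.003821 − 1 = 0.3821%, i.e. 38 basis points.

38 basis points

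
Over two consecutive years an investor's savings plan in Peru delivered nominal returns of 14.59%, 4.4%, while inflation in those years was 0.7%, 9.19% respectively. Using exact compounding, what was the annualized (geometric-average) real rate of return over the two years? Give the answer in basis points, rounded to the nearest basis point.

431 basis points

Nominal growth factor = 1.1459 × 1.0440 = 1.19631960
Price-level growth factor = 1.0070 × 1.0919 = 1.09954330
Real growth factor = 1.19631960 / 1.09954330 = 1.08801500
Annualized real rate = 1.08801500^(1/2) − 1 = 4.3080% → 431 basis points.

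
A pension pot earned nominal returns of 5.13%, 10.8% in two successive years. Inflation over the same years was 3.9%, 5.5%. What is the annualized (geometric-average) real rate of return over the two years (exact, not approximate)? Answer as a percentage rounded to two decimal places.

3.09%

Nominal growth factor = 1.0513 × 1.1080 = 1.16484040
Price-level growth factor = 1.0390 × 1.0550 = 1.09614500
Real growth factor = 1.16484040 / 1.09614500 = 1.06266999
Annualized real rate = 1.06266999^(1/2) − 1 = 3.0859% → 3.09%.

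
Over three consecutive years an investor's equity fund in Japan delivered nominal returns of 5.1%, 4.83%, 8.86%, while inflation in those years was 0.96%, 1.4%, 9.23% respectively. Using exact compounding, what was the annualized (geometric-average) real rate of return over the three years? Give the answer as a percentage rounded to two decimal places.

Compound the nominal returns: 1.0510 × 1.0483 × 1.0886 = 1.19937953.
Compound inflation: 1.0096 × 1.0140 × 1.0923 = 1.11822509.
Deflate: 1.19937953 / 1.11822509 = 1.07257434.
Annualized real rate = 1.07257434^(1/3) − 1 = 2.3629% → 2.36%.

2.36%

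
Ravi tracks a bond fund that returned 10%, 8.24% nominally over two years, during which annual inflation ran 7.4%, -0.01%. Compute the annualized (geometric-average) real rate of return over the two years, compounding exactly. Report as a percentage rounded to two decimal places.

Compound the nominal returns: 1.1000 × 1.0824 = 1.19064000.
Compound inflation: 1.0740 × 0.9999 = 1.07389260.
Deflate: 1.19064000 / 1.07389260 = 1.10871422.
Annualized real rate = 1.10871422^(1/2) − 1 = 5.2955% → 5.30%.

5.30%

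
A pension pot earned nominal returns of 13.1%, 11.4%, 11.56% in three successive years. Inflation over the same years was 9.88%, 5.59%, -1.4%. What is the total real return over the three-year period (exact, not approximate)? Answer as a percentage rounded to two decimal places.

Compound the nominal returns: 1.1310 × 1.1140 × 1.1156 = 1.405582.
Compound inflation: 1.0988 × 1.0559 × 0.9860 = 1.143980.
Deflate: 1.405582 / 1.143980 = 1.228678.
Total real return = 1.228678 − 1 → 22.87%.

22.87%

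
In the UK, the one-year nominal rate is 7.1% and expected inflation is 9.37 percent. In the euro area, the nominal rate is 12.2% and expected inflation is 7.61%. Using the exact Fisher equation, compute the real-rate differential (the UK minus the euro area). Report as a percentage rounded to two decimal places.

The UK: (1 + 0.0710)/(1 + 0.0937) − 1 = -2.0755%
The euro area: (1 + 0.1220)/(1 + 0.0761) − 1 = 4.2654%
Differential = -2.0755% − 4.2654% = -6.3409% → -6.34%.

-6.34%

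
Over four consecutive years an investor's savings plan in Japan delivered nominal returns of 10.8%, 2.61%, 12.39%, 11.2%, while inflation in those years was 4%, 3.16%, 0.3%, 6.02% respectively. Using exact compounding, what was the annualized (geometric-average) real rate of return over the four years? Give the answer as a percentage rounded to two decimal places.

5.64%

Compound the nominal returns: 1.1080 × 1.0261 × 1.1239 × 1.1120 = 1.42089474.
Compound inflation: 1.0400 × 1.0316 × 1.0030 × 1.0602 = 1.14086276.
Deflate: 1.42089474 / 1.14086276 = 1.24545632.
Annualized real rate = 1.24545632^(1/4) − 1 = 5.6409% → 5.64%.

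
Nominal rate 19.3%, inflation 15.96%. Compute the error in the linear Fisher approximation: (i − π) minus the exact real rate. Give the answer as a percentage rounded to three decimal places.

0.460%

Approximate: r ≈ 19.300% − 15.960% = 3.3400%
Exact: (1 + 0.1930)/(1 + 0.1596) − 1 = 2.8803%
Error = 3.3400% − 2.8803% = 0.4597% → 0.460%.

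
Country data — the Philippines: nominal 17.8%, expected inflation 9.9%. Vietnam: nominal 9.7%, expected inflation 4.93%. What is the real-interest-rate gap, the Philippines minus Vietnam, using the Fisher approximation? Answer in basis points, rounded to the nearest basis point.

313 basis points

The Philippines: 17.8% − 9.9% = 7.900%
Vietnam: 9.7% − 4.93% = 4.770%
Differential = 3.130% → 313 basis points.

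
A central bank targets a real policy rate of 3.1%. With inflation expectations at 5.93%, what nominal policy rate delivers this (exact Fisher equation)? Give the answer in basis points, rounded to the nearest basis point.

(1 + i) = (1 + r)(1 + π) = 1.03100 × 1.05930 = 1.0921383
i = 1.0921383 − 1, so the required nominal rate is 921 basis points.

921 basis points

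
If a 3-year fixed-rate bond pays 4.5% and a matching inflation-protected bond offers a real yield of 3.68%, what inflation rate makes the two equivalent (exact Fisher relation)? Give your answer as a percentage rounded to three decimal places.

(1 + π) = (1 + i)/(1 + r) = 1.04500 / 1.03680 = 1.007909
Break-even inflation = 1.007909 − 1 → 0.791%.

0.791%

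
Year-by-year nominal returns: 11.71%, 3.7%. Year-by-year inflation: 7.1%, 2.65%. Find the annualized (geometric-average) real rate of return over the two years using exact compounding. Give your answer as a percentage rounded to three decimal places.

Nominal growth factor = 1.1171 × 1.0370 = 1.158432700
Price-level growth factor = 1.0710 × 1.0265 = 1.099381500
Real growth factor = 1.158432700 / 1.099381500 = 1.053713111
Annualized real rate = 1.053713111^(1/2) − 1 = 2.65053% → 2.651%.

2.651%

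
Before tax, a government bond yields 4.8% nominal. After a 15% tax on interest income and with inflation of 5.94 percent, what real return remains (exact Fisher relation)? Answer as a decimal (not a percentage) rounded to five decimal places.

-0.01756

After-tax nominal return = 4.8% × (1 − 0.15) = 4.0800%.
1 + r = 1.04080 / 1.05940 = 0.982443
After-tax real rate = 0.982443 − 1 → -0.01756.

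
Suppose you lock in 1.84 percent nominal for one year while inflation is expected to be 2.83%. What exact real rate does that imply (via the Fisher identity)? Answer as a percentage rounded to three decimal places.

-0.963%

By the Fisher identity, 1 + r = (1 + i)/(1 + π).
1 + r = 1.01840 / 1.02830 = 0.990372
r = 0.990372 − 1 = -0.9628%, i.e. -0.963%.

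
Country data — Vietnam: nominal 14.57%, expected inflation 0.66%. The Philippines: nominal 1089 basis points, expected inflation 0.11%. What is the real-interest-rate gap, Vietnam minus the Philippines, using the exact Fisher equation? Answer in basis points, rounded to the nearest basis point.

Vietnam: (1 + 0.1457)/(1 + 0.0066) − 1 = 13.8188%
The Philippines: (1 + 0.1089)/(1 + 0.0011) − 1 = 10.7682%
Differential = 13.8188% − 10.7682% = 3.0506% → 305 basis points.

305 basis points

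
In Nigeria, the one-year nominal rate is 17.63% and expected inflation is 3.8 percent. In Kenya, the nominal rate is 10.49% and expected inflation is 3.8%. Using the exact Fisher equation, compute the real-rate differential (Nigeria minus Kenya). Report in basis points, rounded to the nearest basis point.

688 basis points

Nigeria: (1 + 0.1763)/(1 + 0.0380) − 1 = 13.3237%
Kenya: (1 + 0.1049)/(1 + 0.0380) − 1 = 6.4451%
Differential = 13.3237% − 6.4451% = 6.8786% → 688 basis points.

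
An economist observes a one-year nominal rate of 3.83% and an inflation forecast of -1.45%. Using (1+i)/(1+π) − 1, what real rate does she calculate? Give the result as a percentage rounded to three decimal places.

By the Fisher relation, 1 + r = (1 + i)/(1 + π).
1 + r = 1.03830 / 0.98550 = 1.053577
r = 1.053577 − 1 = 5.3577%, i.e. 5.358%.

5.358%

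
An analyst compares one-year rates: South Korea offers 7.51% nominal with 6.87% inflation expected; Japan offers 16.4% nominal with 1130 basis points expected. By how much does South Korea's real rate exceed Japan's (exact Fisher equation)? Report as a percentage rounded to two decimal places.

-3.98%

South Korea: (1 + 0.0751)/(1 + 0.0687) − 1 = 0.5989%
Japan: (1 + 0.1640)/(1 + 0.1130) − 1 = 4.5822%
Differential = 0.5989% − 4.5822% = -3.9834% → -3.98%.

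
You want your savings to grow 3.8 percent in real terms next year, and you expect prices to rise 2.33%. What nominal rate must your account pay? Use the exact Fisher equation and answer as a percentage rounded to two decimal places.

(1 + i) = (1 + r)(1 + π) = 1.03800 × 1.02330 = 1.0621854
i = 1.0621854 − 1, so the required nominal rate is 6.22%.

6.22%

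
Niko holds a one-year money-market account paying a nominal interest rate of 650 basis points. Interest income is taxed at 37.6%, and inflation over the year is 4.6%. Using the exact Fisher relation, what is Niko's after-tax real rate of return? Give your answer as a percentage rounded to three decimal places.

-0.520%

After-tax nominal return = 6.5% × (1 − 0.376) = 4.0560%.
1 + r = 1.04056 / 1.04600 = 0.994799
After-tax real rate = 0.994799 − 1 → -0.520%.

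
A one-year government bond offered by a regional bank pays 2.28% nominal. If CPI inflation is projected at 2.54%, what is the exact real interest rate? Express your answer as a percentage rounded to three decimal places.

-0.254%

By the Fisher relation, 1 + r = (1 + i)/(1 + π).
1 + r = 1.02280 / 1.02540 = 0.997464
r = 0.997464 − 1 = -0.2536%, i.e. -0.254%.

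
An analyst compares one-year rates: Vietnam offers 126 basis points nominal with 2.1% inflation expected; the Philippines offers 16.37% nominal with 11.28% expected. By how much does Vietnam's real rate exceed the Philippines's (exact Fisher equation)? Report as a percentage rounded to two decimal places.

-5.40%

Vietnam: (1 + 0.0126)/(1 + 0.0210) − 1 = -0.8227%
The Philippines: (1 + 0.1637)/(1 + 0.1128) − 1 = 4.5740%
Differential = -0.8227% − 4.5740% = -5.3968% → -5.40%.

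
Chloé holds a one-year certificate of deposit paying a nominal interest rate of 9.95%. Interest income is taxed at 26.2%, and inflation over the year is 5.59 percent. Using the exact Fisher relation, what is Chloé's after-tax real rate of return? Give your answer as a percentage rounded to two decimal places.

After-tax nominal return = 9.95% × (1 − 0.262) = 7.3431%.
1 + r = 1.073431 / 1.05590 = 1.016603
After-tax real rate = 1.016603 − 1 → 1.66%.

1.66%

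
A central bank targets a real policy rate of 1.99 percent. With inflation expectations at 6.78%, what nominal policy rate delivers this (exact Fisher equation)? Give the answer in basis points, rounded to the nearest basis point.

(1 + i) = (1 + r)(1 + π) = 1.01990 × 1.06780 = 1.08904922
i = 1.08904922 − 1, so the required nominal rate is 890 basis points.

890 basis points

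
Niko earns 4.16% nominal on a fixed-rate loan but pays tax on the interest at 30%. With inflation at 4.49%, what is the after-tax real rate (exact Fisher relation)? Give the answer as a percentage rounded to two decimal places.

-1.51%

After-tax nominal return = 4.16% × (1 − 0.3) = 2.9120%.
1 + r = 1.02912 / 1.04490 = 0.984898
After-tax real rate = 0.984898 − 1 → -1.51%.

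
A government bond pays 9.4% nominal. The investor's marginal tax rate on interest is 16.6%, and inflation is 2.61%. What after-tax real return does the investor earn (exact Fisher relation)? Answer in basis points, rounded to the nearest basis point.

510 basis points

After-tax nominal return = 9.4% × (1 − 0.166) = 7.8396%.
1 + r = 1.078396 / 1.02610 = 1.050966
After-tax real rate = 1.050966 − 1 → 510 basis points.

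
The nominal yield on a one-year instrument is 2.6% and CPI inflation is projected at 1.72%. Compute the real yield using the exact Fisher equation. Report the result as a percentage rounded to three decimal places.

0.865%

1 + r = 1.02600 / 1.01720 = 1.008651
r = 1.008651 − 1 = 0.8651%, i.e. 0.865%.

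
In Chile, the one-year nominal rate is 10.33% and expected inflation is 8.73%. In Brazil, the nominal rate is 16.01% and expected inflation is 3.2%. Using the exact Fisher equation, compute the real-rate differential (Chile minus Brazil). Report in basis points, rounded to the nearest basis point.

-1094 basis points

Chile: (1 + 0.1033)/(1 + 0.0873) − 1 = 1.4715%
Brazil: (1 + 0.1601)/(1 + 0.0320) − 1 = 12.4128%
Differential = 1.4715% − 12.4128% = -10.9413% → -1094 basis points.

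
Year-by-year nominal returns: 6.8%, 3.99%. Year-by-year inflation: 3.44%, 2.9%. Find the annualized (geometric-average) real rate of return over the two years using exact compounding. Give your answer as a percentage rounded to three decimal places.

Nominal growth factor = 1.0680 × 1.0399 = 1.11061320
Price-level growth factor = 1.0344 × 1.0290 = 1.06439760
Real growth factor = 1.11061320 / 1.06439760 = 1.04341949
Annualized real rate = 1.04341949^(1/2) − 1 = 2.1479% → 2.148%.

2.148%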